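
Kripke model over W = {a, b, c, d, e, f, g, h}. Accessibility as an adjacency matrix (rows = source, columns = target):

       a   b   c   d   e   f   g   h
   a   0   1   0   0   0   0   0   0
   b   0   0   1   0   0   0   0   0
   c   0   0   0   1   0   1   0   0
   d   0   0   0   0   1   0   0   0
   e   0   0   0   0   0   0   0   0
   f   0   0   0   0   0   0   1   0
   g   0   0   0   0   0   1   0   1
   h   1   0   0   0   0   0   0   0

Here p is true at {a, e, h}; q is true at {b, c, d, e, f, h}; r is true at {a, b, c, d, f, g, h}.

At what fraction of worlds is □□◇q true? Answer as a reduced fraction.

a: successors {b}; □◇q there: b:T. ✓
b: successors {c}; □◇q there: c:F. ✗
c: successors {d, f}; □◇q there: d:F, f:T. ✗
d: successors {e}; □◇q there: e:T. ✓
e: no successors, so □□◇q holds vacuously. ✓
f: successors {g}; □◇q there: g:F. ✗
g: successors {f, h}; □◇q there: f:T, h:T. ✓
h: successors {a}; □◇q there: a:T. ✓
That's 5 of 8 worlds, so 5/8.

5/8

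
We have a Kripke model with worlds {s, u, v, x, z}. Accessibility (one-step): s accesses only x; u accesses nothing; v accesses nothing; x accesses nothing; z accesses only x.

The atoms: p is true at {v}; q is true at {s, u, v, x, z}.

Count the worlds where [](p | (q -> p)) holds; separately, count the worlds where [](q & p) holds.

3 and 3

For [](p | (q -> p)):
s: successors {x}; p | (q -> p) there: x:F. ✗
u: no successors, so [](p | (q -> p)) holds vacuously. ✓
v: no successors, so [](p | (q -> p)) holds vacuously. ✓
x: no successors, so [](p | (q -> p)) holds vacuously. ✓
z: successors {x}; p | (q -> p) there: x:F. ✗
— 3 worlds.
For [](q & p):
s: successors {x}; q & p there: x:F. ✗
u: no successors, so [](q & p) holds vacuously. ✓
v: no successors, so [](q & p) holds vacuously. ✓
x: no successors, so [](q & p) holds vacuously. ✓
z: successors {x}; q & p there: x:F. ✗
— 3 worlds.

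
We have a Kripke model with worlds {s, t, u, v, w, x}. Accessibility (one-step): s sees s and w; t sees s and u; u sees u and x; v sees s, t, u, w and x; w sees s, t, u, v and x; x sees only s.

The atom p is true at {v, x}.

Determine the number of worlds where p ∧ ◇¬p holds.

2

s: p is F, ◇¬p is T. ✗
t: p is F, ◇¬p is T. ✗
u: p is F, ◇¬p is T. ✗
v: p is T, ◇¬p is T. ✓
w: p is F, ◇¬p is T. ✗
x: p is T, ◇¬p is T. ✓
Satisfying worlds: {v, x}.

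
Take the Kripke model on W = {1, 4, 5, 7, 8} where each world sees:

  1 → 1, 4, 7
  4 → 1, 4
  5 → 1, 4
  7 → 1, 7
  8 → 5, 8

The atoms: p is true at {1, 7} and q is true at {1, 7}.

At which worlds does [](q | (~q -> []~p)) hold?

1: successors {1, 4, 7}; q | (~q -> []~p) there: 1:T, 4:F, 7:T. ✗
4: successors {1, 4}; q | (~q -> []~p) there: 1:T, 4:F. ✗
5: successors {1, 4}; q | (~q -> []~p) there: 1:T, 4:F. ✗
7: successors {1, 7}; q | (~q -> []~p) there: 1:T, 7:T. ✓
8: successors {5, 8}; q | (~q -> []~p) there: 5:F, 8:T. ✗

{7}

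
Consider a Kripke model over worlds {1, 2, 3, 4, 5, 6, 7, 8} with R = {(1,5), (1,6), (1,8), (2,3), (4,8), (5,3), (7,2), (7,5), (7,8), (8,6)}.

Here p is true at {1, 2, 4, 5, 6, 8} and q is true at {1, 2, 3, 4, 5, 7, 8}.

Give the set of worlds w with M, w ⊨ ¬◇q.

{3, 6, 8}

1: ◇q is T. ✗
2: ◇q is T. ✗
3: ◇q is F. ✓
4: ◇q is T. ✗
5: ◇q is T. ✗
6: ◇q is F. ✓
7: ◇q is T. ✗
8: ◇q is F. ✓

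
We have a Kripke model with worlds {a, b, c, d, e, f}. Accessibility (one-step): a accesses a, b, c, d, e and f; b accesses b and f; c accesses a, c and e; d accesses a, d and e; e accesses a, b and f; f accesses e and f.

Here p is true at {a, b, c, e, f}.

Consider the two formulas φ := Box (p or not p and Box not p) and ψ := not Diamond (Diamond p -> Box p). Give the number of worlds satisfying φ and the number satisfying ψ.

4 and 0

For Box (p or not p and Box not p):
a: successors {a, b, c, d, e, f}; p or not p and Box not p there: a:T, b:T, c:T, d:F, e:T, f:T. ✗
b: successors {b, f}; p or not p and Box not p there: b:T, f:T. ✓
c: successors {a, c, e}; p or not p and Box not p there: a:T, c:T, e:T. ✓
d: successors {a, d, e}; p or not p and Box not p there: a:T, d:F, e:T. ✗
e: successors {a, b, f}; p or not p and Box not p there: a:T, b:T, f:T. ✓
f: successors {e, f}; p or not p and Box not p there: e:T, f:T. ✓
— 4 worlds.
For not Diamond (Diamond p -> Box p):
a: Diamond (Diamond p -> Box p) is T. ✗
b: Diamond (Diamond p -> Box p) is T. ✗
c: Diamond (Diamond p -> Box p) is T. ✗
d: Diamond (Diamond p -> Box p) is T. ✗
e: Diamond (Diamond p -> Box p) is T. ✗
f: Diamond (Diamond p -> Box p) is T. ✗
— 0 worlds.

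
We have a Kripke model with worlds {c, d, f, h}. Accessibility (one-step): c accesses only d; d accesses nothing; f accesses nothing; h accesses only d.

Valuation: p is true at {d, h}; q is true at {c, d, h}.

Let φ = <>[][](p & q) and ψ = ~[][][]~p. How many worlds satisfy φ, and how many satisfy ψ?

2 and 0

For <>[][](p & q):
c: successors {d}; [][](p & q) there: d:T. ✓
d: no successors, so <>[][](p & q) fails. ✗
f: no successors, so <>[][](p & q) fails. ✗
h: successors {d}; [][](p & q) there: d:T. ✓
— 2 worlds.
For ~[][][]~p:
c: [][][]~p is T. ✗
d: [][][]~p is T. ✗
f: [][][]~p is T. ✗
h: [][][]~p is T. ✗
— 0 worlds.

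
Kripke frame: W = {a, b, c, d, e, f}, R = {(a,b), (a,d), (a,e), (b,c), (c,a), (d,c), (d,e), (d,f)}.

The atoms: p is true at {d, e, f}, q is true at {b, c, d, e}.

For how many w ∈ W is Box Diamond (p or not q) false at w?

2

a: successors {b, d, e}; Diamond (p or not q) there: b:F, d:T, e:F. ✗
b: successors {c}; Diamond (p or not q) there: c:T. ✓
c: successors {a}; Diamond (p or not q) there: a:T. ✓
d: successors {c, e, f}; Diamond (p or not q) there: c:T, e:F, f:F. ✗
e: no successors, so Box Diamond (p or not q) holds vacuously. ✓
f: no successors, so Box Diamond (p or not q) holds vacuously. ✓
Satisfying worlds: {b, c, e, f}.
So Box Diamond (p or not q) fails at the other 2 worlds.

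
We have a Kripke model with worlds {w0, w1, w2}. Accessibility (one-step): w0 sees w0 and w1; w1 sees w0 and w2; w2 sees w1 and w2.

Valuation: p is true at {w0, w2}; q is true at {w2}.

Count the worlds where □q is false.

w0: successors {w0, w1}; q there: w0:F, w1:F. ✗
w1: successors {w0, w2}; q there: w0:F, w2:T. ✗
w2: successors {w1, w2}; q there: w1:F, w2:T. ✗
Satisfying worlds: ∅.
So □q fails at the other 3 worlds.

3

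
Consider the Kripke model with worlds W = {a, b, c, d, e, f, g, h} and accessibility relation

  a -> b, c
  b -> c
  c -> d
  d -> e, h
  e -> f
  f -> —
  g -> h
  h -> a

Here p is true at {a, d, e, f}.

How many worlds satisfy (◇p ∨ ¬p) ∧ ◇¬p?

a: ◇p ∨ ¬p is F, ◇¬p is T. ✗
b: ◇p ∨ ¬p is T, ◇¬p is T. ✓
c: ◇p ∨ ¬p is T, ◇¬p is F. ✗
d: ◇p ∨ ¬p is T, ◇¬p is T. ✓
e: ◇p ∨ ¬p is T, ◇¬p is F. ✗
f: ◇p ∨ ¬p is F, ◇¬p is F. ✗
g: ◇p ∨ ¬p is T, ◇¬p is T. ✓
h: ◇p ∨ ¬p is T, ◇¬p is F. ✗
Satisfying worlds: {b, d, g}.

3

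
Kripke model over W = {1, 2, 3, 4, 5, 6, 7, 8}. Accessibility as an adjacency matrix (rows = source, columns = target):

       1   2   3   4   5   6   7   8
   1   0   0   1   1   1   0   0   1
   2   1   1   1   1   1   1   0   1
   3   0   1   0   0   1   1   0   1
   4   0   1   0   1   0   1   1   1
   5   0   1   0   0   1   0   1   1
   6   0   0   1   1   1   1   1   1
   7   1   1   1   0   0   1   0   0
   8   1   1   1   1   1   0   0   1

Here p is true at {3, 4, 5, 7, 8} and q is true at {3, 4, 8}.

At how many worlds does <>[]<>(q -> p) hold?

8

1: successors {3, 4, 5, 8}; []<>(q -> p) there: 3:T, 4:T, 5:T, 8:T. ✓
2: successors {1, 2, 3, 4, 5, 6, 8}; []<>(q -> p) there: 1:T, 2:T, 3:T, 4:T, 5:T, 6:T, 8:T. ✓
3: successors {2, 5, 6, 8}; []<>(q -> p) there: 2:T, 5:T, 6:T, 8:T. ✓
4: successors {2, 4, 6, 7, 8}; []<>(q -> p) there: 2:T, 4:T, 6:T, 7:T, 8:T. ✓
5: successors {2, 5, 7, 8}; []<>(q -> p) there: 2:T, 5:T, 7:T, 8:T. ✓
6: successors {3, 4, 5, 6, 7, 8}; []<>(q -> p) there: 3:T, 4:T, 5:T, 6:T, 7:T, 8:T. ✓
7: successors {1, 2, 3, 6}; []<>(q -> p) there: 1:T, 2:T, 3:T, 6:T. ✓
8: successors {1, 2, 3, 4, 5, 8}; []<>(q -> p) there: 1:T, 2:T, 3:T, 4:T, 5:T, 8:T. ✓
Satisfying worlds: {1, 2, 3, 4, 5, 6, 7, 8}.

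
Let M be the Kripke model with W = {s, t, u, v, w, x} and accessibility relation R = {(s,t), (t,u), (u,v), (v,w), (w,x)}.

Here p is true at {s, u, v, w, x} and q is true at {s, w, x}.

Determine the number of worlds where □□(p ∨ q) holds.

6

s: successors {t}; □(p ∨ q) there: t:T. ✓
t: successors {u}; □(p ∨ q) there: u:T. ✓
u: successors {v}; □(p ∨ q) there: v:T. ✓
v: successors {w}; □(p ∨ q) there: w:T. ✓
w: successors {x}; □(p ∨ q) there: x:T. ✓
x: no successors, so □□(p ∨ q) holds vacuously. ✓
Satisfying worlds: {s, t, u, v, w, x}.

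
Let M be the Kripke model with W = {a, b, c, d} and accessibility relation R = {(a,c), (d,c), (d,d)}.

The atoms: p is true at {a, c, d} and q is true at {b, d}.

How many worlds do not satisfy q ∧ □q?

3

a: q is F, □q is F. ✗
b: q is T, □q is T. ✓
c: q is F, □q is T. ✗
d: q is T, □q is F. ✗
Satisfying worlds: {b}.
So q ∧ □q fails at the other 3 worlds.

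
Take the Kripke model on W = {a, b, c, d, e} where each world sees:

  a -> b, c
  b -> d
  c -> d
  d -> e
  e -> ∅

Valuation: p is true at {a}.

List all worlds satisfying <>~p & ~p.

{b, c, d}

a: <>~p is T, ~p is F. ✗
b: <>~p is T, ~p is T. ✓
c: <>~p is T, ~p is T. ✓
d: <>~p is T, ~p is T. ✓
e: <>~p is F, ~p is T. ✗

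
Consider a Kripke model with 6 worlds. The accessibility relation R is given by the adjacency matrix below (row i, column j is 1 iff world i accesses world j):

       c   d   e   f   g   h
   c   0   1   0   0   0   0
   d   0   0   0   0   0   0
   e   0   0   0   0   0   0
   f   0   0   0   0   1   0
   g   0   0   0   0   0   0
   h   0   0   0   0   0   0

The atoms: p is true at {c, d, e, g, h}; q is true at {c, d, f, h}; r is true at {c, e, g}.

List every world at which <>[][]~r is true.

c: successors {d}; [][]~r there: d:T. ✓
d: no successors, so <>[][]~r fails. ✗
e: no successors, so <>[][]~r fails. ✗
f: successors {g}; [][]~r there: g:T. ✓
g: no successors, so <>[][]~r fails. ✗
h: no successors, so <>[][]~r fails. ✗

{c, f}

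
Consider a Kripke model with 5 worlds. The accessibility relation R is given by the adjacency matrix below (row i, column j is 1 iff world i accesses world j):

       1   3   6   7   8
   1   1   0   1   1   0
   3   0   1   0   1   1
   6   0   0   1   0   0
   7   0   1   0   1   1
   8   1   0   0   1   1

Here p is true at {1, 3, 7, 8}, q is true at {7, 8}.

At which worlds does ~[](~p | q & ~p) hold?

{1, 3, 7, 8}

1: [](~p | q & ~p) is F. ✓
3: [](~p | q & ~p) is F. ✓
6: [](~p | q & ~p) is T. ✗
7: [](~p | q & ~p) is F. ✓
8: [](~p | q & ~p) is F. ✓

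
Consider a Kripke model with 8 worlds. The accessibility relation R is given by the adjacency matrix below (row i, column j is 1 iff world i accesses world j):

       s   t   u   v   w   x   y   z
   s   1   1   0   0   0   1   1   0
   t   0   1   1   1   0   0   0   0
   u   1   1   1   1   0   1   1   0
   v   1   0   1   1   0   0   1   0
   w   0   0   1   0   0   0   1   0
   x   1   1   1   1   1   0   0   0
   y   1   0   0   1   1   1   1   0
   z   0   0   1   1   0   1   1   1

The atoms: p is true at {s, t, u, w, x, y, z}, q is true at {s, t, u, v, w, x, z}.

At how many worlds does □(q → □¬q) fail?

s: successors {s, t, x, y}; q → □¬q there: s:F, t:F, x:F, y:T. ✗
t: successors {t, u, v}; q → □¬q there: t:F, u:F, v:F. ✗
u: successors {s, t, u, v, x, y}; q → □¬q there: s:F, t:F, u:F, v:F, x:F, y:T. ✗
v: successors {s, u, v, y}; q → □¬q there: s:F, u:F, v:F, y:T. ✗
w: successors {u, y}; q → □¬q there: u:F, y:T. ✗
x: successors {s, t, u, v, w}; q → □¬q there: s:F, t:F, u:F, v:F, w:F. ✗
y: successors {s, v, w, x, y}; q → □¬q there: s:F, v:F, w:F, x:F, y:T. ✗
z: successors {u, v, x, y, z}; q → □¬q there: u:F, v:F, x:F, y:T, z:F. ✗
Satisfying worlds: ∅.
So □(q → □¬q) fails at the other 8 worlds.

8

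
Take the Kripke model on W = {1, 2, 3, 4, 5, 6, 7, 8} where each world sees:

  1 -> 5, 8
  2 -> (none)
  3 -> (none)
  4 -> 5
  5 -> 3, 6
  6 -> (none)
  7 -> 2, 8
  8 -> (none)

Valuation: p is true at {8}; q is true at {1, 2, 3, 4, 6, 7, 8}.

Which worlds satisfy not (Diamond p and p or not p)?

{8}

1: Diamond p and p or not p is T. ✗
2: Diamond p and p or not p is T. ✗
3: Diamond p and p or not p is T. ✗
4: Diamond p and p or not p is T. ✗
5: Diamond p and p or not p is T. ✗
6: Diamond p and p or not p is T. ✗
7: Diamond p and p or not p is T. ✗
8: Diamond p and p or not p is F. ✓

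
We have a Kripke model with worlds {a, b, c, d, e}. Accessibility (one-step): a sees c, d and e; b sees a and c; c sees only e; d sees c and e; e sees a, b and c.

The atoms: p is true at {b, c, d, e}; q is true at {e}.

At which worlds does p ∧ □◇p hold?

a: p is F, □◇p is T. ✗
b: p is T, □◇p is T. ✓
c: p is T, □◇p is T. ✓
d: p is T, □◇p is T. ✓
e: p is T, □◇p is T. ✓

{b, c, d, e}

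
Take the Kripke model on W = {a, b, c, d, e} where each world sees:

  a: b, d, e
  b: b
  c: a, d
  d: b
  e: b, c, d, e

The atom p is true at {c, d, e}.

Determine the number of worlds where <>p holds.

a: successors {b, d, e}; p there: b:F, d:T, e:T. ✓
b: successors {b}; p there: b:F. ✗
c: successors {a, d}; p there: a:F, d:T. ✓
d: successors {b}; p there: b:F. ✗
e: successors {b, c, d, e}; p there: b:F, c:T, d:T, e:T. ✓
Satisfying worlds: {a, c, e}.

3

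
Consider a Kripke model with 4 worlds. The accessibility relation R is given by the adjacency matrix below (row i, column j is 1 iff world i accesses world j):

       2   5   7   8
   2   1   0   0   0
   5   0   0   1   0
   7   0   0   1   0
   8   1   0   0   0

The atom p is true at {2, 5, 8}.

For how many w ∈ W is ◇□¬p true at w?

2: successors {2}; □¬p there: 2:F. ✗
5: successors {7}; □¬p there: 7:T. ✓
7: successors {7}; □¬p there: 7:T. ✓
8: successors {2}; □¬p there: 2:F. ✗
Satisfying worlds: {5, 7}.

2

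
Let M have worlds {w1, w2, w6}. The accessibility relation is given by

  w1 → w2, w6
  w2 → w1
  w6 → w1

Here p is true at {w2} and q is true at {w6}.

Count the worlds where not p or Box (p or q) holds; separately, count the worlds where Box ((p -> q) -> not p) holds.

For not p or Box (p or q):
w1: not p is T, Box (p or q) is T. ✓
w2: not p is F, Box (p or q) is F. ✗
w6: not p is T, Box (p or q) is F. ✓
— 2 worlds.
For Box ((p -> q) -> not p):
w1: successors {w2, w6}; (p -> q) -> not p there: w2:T, w6:T. ✓
w2: successors {w1}; (p -> q) -> not p there: w1:T. ✓
w6: successors {w1}; (p -> q) -> not p there: w1:T. ✓
— 3 worlds.

2 and 3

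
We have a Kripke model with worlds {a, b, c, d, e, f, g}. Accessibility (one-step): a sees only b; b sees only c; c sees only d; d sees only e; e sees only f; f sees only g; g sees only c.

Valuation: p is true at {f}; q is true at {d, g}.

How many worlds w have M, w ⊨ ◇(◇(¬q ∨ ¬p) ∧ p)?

a: successors {b}; ◇(¬q ∨ ¬p) ∧ p there: b:F. ✗
b: successors {c}; ◇(¬q ∨ ¬p) ∧ p there: c:F. ✗
c: successors {d}; ◇(¬q ∨ ¬p) ∧ p there: d:F. ✗
d: successors {e}; ◇(¬q ∨ ¬p) ∧ p there: e:F. ✗
e: successors {f}; ◇(¬q ∨ ¬p) ∧ p there: f:T. ✓
f: successors {g}; ◇(¬q ∨ ¬p) ∧ p there: g:F. ✗
g: successors {c}; ◇(¬q ∨ ¬p) ∧ p there: c:F. ✗
Satisfying worlds: {e}.

1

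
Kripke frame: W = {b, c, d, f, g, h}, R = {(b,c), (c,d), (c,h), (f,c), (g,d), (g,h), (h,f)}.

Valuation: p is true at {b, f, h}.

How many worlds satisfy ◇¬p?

b: successors {c}; ¬p there: c:T. ✓
c: successors {d, h}; ¬p there: d:T, h:F. ✓
d: no successors, so ◇¬p fails. ✗
f: successors {c}; ¬p there: c:T. ✓
g: successors {d, h}; ¬p there: d:T, h:F. ✓
h: successors {f}; ¬p there: f:F. ✗
Satisfying worlds: {b, c, f, g}.

4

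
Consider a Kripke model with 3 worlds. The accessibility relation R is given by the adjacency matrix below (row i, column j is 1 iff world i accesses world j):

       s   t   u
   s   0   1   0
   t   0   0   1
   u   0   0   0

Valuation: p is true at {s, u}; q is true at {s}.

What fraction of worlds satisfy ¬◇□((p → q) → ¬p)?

s: ◇□((p → q) → ¬p) is T. ✗
t: ◇□((p → q) → ¬p) is T. ✗
u: ◇□((p → q) → ¬p) is F. ✓
That's 1 of 3 worlds, so 1/3.

1/3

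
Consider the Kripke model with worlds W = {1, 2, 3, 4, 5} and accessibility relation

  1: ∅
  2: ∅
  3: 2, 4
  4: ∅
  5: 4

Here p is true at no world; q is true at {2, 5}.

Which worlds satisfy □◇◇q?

{1, 2, 4}

1: no successors, so □◇◇q holds vacuously. ✓
2: no successors, so □◇◇q holds vacuously. ✓
3: successors {2, 4}; ◇◇q there: 2:F, 4:F. ✗
4: no successors, so □◇◇q holds vacuously. ✓
5: successors {4}; ◇◇q there: 4:F. ✗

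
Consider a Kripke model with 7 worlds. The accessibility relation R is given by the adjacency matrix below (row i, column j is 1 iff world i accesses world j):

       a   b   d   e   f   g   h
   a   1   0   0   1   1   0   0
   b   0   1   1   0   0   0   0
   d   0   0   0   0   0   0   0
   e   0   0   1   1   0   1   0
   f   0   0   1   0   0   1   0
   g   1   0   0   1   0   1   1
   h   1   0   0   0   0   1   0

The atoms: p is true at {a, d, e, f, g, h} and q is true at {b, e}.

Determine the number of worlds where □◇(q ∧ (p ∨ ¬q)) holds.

2

a: successors {a, e, f}; ◇(q ∧ (p ∨ ¬q)) there: a:T, e:T, f:F. ✗
b: successors {b, d}; ◇(q ∧ (p ∨ ¬q)) there: b:F, d:F. ✗
d: no successors, so □◇(q ∧ (p ∨ ¬q)) holds vacuously. ✓
e: successors {d, e, g}; ◇(q ∧ (p ∨ ¬q)) there: d:F, e:T, g:T. ✗
f: successors {d, g}; ◇(q ∧ (p ∨ ¬q)) there: d:F, g:T. ✗
g: successors {a, e, g, h}; ◇(q ∧ (p ∨ ¬q)) there: a:T, e:T, g:T, h:F. ✗
h: successors {a, g}; ◇(q ∧ (p ∨ ¬q)) there: a:T, g:T. ✓
Satisfying worlds: {d, h}.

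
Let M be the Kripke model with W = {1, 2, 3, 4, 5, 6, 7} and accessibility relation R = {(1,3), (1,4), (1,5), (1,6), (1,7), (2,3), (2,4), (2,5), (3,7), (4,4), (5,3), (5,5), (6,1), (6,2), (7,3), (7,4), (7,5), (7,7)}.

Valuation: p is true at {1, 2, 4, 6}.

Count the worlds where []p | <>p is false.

1: []p is F, <>p is T. ✓
2: []p is F, <>p is T. ✓
3: []p is F, <>p is F. ✗
4: []p is T, <>p is T. ✓
5: []p is F, <>p is F. ✗
6: []p is T, <>p is T. ✓
7: []p is F, <>p is T. ✓
Satisfying worlds: {1, 2, 4, 6, 7}.
So []p | <>p fails at the other 2 worlds.

2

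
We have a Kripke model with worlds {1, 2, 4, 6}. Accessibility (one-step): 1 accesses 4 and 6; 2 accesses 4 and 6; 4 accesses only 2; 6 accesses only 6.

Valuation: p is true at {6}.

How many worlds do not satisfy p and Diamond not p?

4

1: p is F, Diamond not p is T. ✗
2: p is F, Diamond not p is T. ✗
4: p is F, Diamond not p is T. ✗
6: p is T, Diamond not p is F. ✗
Satisfying worlds: ∅.
So p and Diamond not p fails at the other 4 worlds.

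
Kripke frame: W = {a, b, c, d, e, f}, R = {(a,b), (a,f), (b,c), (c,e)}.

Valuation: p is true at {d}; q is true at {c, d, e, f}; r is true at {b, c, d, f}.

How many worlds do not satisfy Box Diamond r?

3

a: successors {b, f}; Diamond r there: b:T, f:F. ✗
b: successors {c}; Diamond r there: c:F. ✗
c: successors {e}; Diamond r there: e:F. ✗
d: no successors, so Box Diamond r holds vacuously. ✓
e: no successors, so Box Diamond r holds vacuously. ✓
f: no successors, so Box Diamond r holds vacuously. ✓
Satisfying worlds: {d, e, f}.
So Box Diamond r fails at the other 3 worlds.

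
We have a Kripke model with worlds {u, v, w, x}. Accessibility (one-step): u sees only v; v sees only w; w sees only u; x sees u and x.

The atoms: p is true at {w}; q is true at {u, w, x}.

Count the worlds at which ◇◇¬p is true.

3

u: successors {v}; ◇¬p there: v:F. ✗
v: successors {w}; ◇¬p there: w:T. ✓
w: successors {u}; ◇¬p there: u:T. ✓
x: successors {u, x}; ◇¬p there: u:T, x:T. ✓
Satisfying worlds: {v, w, x}.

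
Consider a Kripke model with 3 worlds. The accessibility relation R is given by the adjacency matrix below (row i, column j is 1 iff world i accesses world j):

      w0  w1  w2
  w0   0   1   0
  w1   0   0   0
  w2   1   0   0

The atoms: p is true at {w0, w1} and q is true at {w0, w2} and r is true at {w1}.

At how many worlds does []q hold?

2

w0: successors {w1}; q there: w1:F. ✗
w1: no successors, so []q holds vacuously. ✓
w2: successors {w0}; q there: w0:T. ✓
Satisfying worlds: {w1, w2}.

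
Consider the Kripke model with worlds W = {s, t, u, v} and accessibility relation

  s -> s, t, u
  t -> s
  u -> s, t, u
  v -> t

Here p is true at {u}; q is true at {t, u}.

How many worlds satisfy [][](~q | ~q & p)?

1

s: successors {s, t, u}; [](~q | ~q & p) there: s:F, t:T, u:F. ✗
t: successors {s}; [](~q | ~q & p) there: s:F. ✗
u: successors {s, t, u}; [](~q | ~q & p) there: s:F, t:T, u:F. ✗
v: successors {t}; [](~q | ~q & p) there: t:T. ✓
Satisfying worlds: {v}.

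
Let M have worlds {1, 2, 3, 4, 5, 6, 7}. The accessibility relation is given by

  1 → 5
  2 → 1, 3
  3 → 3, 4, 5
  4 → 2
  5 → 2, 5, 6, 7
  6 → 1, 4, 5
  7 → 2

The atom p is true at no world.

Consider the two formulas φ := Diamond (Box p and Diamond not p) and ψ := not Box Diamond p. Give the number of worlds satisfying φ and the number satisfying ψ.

For Diamond (Box p and Diamond not p):
1: successors {5}; Box p and Diamond not p there: 5:F. ✗
2: successors {1, 3}; Box p and Diamond not p there: 1:F, 3:F. ✗
3: successors {3, 4, 5}; Box p and Diamond not p there: 3:F, 4:F, 5:F. ✗
4: successors {2}; Box p and Diamond not p there: 2:F. ✗
5: successors {2, 5, 6, 7}; Box p and Diamond not p there: 2:F, 5:F, 6:F, 7:F. ✗
6: successors {1, 4, 5}; Box p and Diamond not p there: 1:F, 4:F, 5:F. ✗
7: successors {2}; Box p and Diamond not p there: 2:F. ✗
— 0 worlds.
For not Box Diamond p:
1: Box Diamond p is F. ✓
2: Box Diamond p is F. ✓
3: Box Diamond p is F. ✓
4: Box Diamond p is F. ✓
5: Box Diamond p is F. ✓
6: Box Diamond p is F. ✓
7: Box Diamond p is F. ✓
— 7 worlds.

0 and 7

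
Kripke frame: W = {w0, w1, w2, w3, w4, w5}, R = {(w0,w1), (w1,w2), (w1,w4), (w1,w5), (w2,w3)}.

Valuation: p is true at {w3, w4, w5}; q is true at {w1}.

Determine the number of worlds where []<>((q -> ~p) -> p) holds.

w0: successors {w1}; <>((q -> ~p) -> p) there: w1:T. ✓
w1: successors {w2, w4, w5}; <>((q -> ~p) -> p) there: w2:T, w4:F, w5:F. ✗
w2: successors {w3}; <>((q -> ~p) -> p) there: w3:F. ✗
w3: no successors, so []<>((q -> ~p) -> p) holds vacuously. ✓
w4: no successors, so []<>((q -> ~p) -> p) holds vacuously. ✓
w5: no successors, so []<>((q -> ~p) -> p) holds vacuously. ✓
Satisfying worlds: {w0, w3, w4, w5}.

4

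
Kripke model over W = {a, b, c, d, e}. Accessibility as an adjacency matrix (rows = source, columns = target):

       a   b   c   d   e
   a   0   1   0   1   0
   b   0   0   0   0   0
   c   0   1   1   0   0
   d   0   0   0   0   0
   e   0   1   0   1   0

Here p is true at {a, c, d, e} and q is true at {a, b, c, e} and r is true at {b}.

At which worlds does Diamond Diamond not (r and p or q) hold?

a: successors {b, d}; Diamond not (r and p or q) there: b:F, d:F. ✗
b: no successors, so Diamond Diamond not (r and p or q) fails. ✗
c: successors {b, c}; Diamond not (r and p or q) there: b:F, c:F. ✗
d: no successors, so Diamond Diamond not (r and p or q) fails. ✗
e: successors {b, d}; Diamond not (r and p or q) there: b:F, d:F. ✗

∅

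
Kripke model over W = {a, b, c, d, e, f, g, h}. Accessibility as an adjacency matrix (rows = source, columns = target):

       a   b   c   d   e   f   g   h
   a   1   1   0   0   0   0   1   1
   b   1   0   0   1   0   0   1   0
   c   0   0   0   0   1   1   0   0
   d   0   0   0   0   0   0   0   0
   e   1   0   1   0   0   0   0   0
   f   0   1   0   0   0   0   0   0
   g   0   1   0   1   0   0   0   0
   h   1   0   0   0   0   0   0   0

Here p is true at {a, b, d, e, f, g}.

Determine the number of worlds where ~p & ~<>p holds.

0

a: ~p is F, ~<>p is F. ✗
b: ~p is F, ~<>p is F. ✗
c: ~p is T, ~<>p is F. ✗
d: ~p is F, ~<>p is T. ✗
e: ~p is F, ~<>p is F. ✗
f: ~p is F, ~<>p is F. ✗
g: ~p is F, ~<>p is F. ✗
h: ~p is T, ~<>p is F. ✗
Satisfying worlds: ∅.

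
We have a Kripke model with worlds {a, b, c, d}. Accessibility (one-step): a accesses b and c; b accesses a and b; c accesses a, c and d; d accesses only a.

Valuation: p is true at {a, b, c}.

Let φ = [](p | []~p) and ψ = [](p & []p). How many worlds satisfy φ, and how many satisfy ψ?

3 and 2

For [](p | []~p):
a: successors {b, c}; p | []~p there: b:T, c:T. ✓
b: successors {a, b}; p | []~p there: a:T, b:T. ✓
c: successors {a, c, d}; p | []~p there: a:T, c:T, d:F. ✗
d: successors {a}; p | []~p there: a:T. ✓
— 3 worlds.
For [](p & []p):
a: successors {b, c}; p & []p there: b:T, c:F. ✗
b: successors {a, b}; p & []p there: a:T, b:T. ✓
c: successors {a, c, d}; p & []p there: a:T, c:F, d:F. ✗
d: successors {a}; p & []p there: a:T. ✓
— 2 worlds.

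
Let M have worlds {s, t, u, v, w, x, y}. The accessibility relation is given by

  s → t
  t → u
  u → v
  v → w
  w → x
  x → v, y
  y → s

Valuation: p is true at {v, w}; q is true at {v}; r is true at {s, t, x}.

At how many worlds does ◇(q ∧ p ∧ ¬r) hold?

2

s: successors {t}; q ∧ p ∧ ¬r there: t:F. ✗
t: successors {u}; q ∧ p ∧ ¬r there: u:F. ✗
u: successors {v}; q ∧ p ∧ ¬r there: v:T. ✓
v: successors {w}; q ∧ p ∧ ¬r there: w:F. ✗
w: successors {x}; q ∧ p ∧ ¬r there: x:F. ✗
x: successors {v, y}; q ∧ p ∧ ¬r there: v:T, y:F. ✓
y: successors {s}; q ∧ p ∧ ¬r there: s:F. ✗
Satisfying worlds: {u, x}.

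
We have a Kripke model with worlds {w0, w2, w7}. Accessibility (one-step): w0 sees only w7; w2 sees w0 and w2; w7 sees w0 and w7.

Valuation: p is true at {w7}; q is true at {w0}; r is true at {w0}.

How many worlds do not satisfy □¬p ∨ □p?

w0: □¬p is F, □p is T. ✓
w2: □¬p is T, □p is F. ✓
w7: □¬p is F, □p is F. ✗
Satisfying worlds: {w0, w2}.
So □¬p ∨ □p fails at the other 1 world.

1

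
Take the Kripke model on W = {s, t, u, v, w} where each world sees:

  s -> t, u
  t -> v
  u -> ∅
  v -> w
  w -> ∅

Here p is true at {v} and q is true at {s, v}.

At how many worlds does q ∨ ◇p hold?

3

s: q is T, ◇p is F. ✓
t: q is F, ◇p is T. ✓
u: q is F, ◇p is F. ✗
v: q is T, ◇p is F. ✓
w: q is F, ◇p is F. ✗
Satisfying worlds: {s, t, v}.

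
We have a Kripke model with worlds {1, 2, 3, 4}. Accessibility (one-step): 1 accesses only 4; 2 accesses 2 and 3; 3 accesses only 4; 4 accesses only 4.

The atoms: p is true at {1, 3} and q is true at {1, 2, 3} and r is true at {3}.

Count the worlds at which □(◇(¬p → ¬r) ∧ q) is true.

1: successors {4}; ◇(¬p → ¬r) ∧ q there: 4:F. ✗
2: successors {2, 3}; ◇(¬p → ¬r) ∧ q there: 2:T, 3:T. ✓
3: successors {4}; ◇(¬p → ¬r) ∧ q there: 4:F. ✗
4: successors {4}; ◇(¬p → ¬r) ∧ q there: 4:F. ✗
Satisfying worlds: {2}.

1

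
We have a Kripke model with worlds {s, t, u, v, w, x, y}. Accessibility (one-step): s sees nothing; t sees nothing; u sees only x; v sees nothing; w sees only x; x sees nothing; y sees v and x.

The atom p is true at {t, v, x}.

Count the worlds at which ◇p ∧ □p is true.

s: ◇p is F, □p is T. ✗
t: ◇p is F, □p is T. ✗
u: ◇p is T, □p is T. ✓
v: ◇p is F, □p is T. ✗
w: ◇p is T, □p is T. ✓
x: ◇p is F, □p is T. ✗
y: ◇p is T, □p is T. ✓
Satisfying worlds: {u, w, y}.

3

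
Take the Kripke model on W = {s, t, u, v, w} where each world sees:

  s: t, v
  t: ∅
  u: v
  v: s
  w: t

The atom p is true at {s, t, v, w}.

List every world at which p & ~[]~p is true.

s: p is T, ~[]~p is T. ✓
t: p is T, ~[]~p is F. ✗
u: p is F, ~[]~p is T. ✗
v: p is T, ~[]~p is T. ✓
w: p is T, ~[]~p is T. ✓

{s, v, w}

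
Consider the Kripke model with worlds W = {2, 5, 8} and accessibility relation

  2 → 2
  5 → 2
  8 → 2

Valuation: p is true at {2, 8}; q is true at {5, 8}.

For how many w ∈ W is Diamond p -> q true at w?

2: Diamond p is T, q is F. ✗
5: Diamond p is T, q is T. ✓
8: Diamond p is T, q is T. ✓
Satisfying worlds: {5, 8}.

2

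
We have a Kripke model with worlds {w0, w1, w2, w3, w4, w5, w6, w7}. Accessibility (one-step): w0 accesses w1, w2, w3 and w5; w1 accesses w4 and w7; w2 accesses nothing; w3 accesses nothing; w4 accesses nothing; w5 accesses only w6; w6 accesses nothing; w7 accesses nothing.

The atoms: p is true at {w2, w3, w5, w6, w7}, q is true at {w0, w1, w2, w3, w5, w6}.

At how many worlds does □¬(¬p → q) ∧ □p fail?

3

w0: □¬(¬p → q) is F, □p is F. ✗
w1: □¬(¬p → q) is F, □p is F. ✗
w2: □¬(¬p → q) is T, □p is T. ✓
w3: □¬(¬p → q) is T, □p is T. ✓
w4: □¬(¬p → q) is T, □p is T. ✓
w5: □¬(¬p → q) is F, □p is T. ✗
w6: □¬(¬p → q) is T, □p is T. ✓
w7: □¬(¬p → q) is T, □p is T. ✓
Satisfying worlds: {w2, w3, w4, w6, w7}.
So □¬(¬p → q) ∧ □p fails at the other 3 worlds.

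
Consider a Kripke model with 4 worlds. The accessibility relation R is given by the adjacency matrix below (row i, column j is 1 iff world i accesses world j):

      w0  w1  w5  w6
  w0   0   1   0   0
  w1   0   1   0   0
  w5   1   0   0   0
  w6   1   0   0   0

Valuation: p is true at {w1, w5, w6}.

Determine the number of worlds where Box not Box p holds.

w0: successors {w1}; not Box p there: w1:F. ✗
w1: successors {w1}; not Box p there: w1:F. ✗
w5: successors {w0}; not Box p there: w0:F. ✗
w6: successors {w0}; not Box p there: w0:F. ✗
Satisfying worlds: ∅.

0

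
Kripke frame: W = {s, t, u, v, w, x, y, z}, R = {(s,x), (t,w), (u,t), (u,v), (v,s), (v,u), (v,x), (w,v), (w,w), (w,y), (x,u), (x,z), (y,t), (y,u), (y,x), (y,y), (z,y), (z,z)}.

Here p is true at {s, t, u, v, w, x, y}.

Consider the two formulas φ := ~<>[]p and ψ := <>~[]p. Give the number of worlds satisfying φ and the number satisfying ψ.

For ~<>[]p:
s: <>[]p is F. ✓
t: <>[]p is T. ✗
u: <>[]p is T. ✗
v: <>[]p is T. ✗
w: <>[]p is T. ✗
x: <>[]p is T. ✗
y: <>[]p is T. ✗
z: <>[]p is T. ✗
— 1 world.
For <>~[]p:
s: successors {x}; ~[]p there: x:T. ✓
t: successors {w}; ~[]p there: w:F. ✗
u: successors {t, v}; ~[]p there: t:F, v:F. ✗
v: successors {s, u, x}; ~[]p there: s:F, u:F, x:T. ✓
w: successors {v, w, y}; ~[]p there: v:F, w:F, y:F. ✗
x: successors {u, z}; ~[]p there: u:F, z:T. ✓
y: successors {t, u, x, y}; ~[]p there: t:F, u:F, x:T, y:F. ✓
z: successors {y, z}; ~[]p there: y:F, z:T. ✓
— 5 worlds.

1 and 5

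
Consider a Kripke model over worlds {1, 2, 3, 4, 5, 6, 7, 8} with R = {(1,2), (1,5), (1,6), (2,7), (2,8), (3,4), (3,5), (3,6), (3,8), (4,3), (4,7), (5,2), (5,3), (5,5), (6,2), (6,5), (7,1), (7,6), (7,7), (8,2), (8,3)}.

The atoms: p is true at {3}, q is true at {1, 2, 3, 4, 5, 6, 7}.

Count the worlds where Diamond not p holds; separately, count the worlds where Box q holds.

8 and 6

For Diamond not p:
1: successors {2, 5, 6}; not p there: 2:T, 5:T, 6:T. ✓
2: successors {7, 8}; not p there: 7:T, 8:T. ✓
3: successors {4, 5, 6, 8}; not p there: 4:T, 5:T, 6:T, 8:T. ✓
4: successors {3, 7}; not p there: 3:F, 7:T. ✓
5: successors {2, 3, 5}; not p there: 2:T, 3:F, 5:T. ✓
6: successors {2, 5}; not p there: 2:T, 5:T. ✓
7: successors {1, 6, 7}; not p there: 1:T, 6:T, 7:T. ✓
8: successors {2, 3}; not p there: 2:T, 3:F. ✓
— 8 worlds.
For Box q:
1: successors {2, 5, 6}; q there: 2:T, 5:T, 6:T. ✓
2: successors {7, 8}; q there: 7:T, 8:F. ✗
3: successors {4, 5, 6, 8}; q there: 4:T, 5:T, 6:T, 8:F. ✗
4: successors {3, 7}; q there: 3:T, 7:T. ✓
5: successors {2, 3, 5}; q there: 2:T, 3:T, 5:T. ✓
6: successors {2, 5}; q there: 2:T, 5:T. ✓
7: successors {1, 6, 7}; q there: 1:T, 6:T, 7:T. ✓
8: successors {2, 3}; q there: 2:T, 3:T. ✓
— 6 worlds.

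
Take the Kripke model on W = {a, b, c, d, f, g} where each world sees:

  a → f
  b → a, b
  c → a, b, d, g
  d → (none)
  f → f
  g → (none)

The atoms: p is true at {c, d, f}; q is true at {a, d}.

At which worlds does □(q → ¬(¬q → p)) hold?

a: successors {f}; q → ¬(¬q → p) there: f:T. ✓
b: successors {a, b}; q → ¬(¬q → p) there: a:F, b:T. ✗
c: successors {a, b, d, g}; q → ¬(¬q → p) there: a:F, b:T, d:F, g:T. ✗
d: no successors, so □(q → ¬(¬q → p)) holds vacuously. ✓
f: successors {f}; q → ¬(¬q → p) there: f:T. ✓
g: no successors, so □(q → ¬(¬q → p)) holds vacuously. ✓

{a, d, f, g}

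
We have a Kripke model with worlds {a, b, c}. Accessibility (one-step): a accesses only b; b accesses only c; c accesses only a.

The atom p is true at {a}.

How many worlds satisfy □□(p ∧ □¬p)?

1

a: successors {b}; □(p ∧ □¬p) there: b:F. ✗
b: successors {c}; □(p ∧ □¬p) there: c:T. ✓
c: successors {a}; □(p ∧ □¬p) there: a:F. ✗
Satisfying worlds: {b}.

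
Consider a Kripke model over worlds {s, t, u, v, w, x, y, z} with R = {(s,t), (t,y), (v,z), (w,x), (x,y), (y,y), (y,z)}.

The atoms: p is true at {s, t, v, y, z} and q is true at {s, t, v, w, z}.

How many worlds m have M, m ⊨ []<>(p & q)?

s: successors {t}; <>(p & q) there: t:F. ✗
t: successors {y}; <>(p & q) there: y:T. ✓
u: no successors, so []<>(p & q) holds vacuously. ✓
v: successors {z}; <>(p & q) there: z:F. ✗
w: successors {x}; <>(p & q) there: x:F. ✗
x: successors {y}; <>(p & q) there: y:T. ✓
y: successors {y, z}; <>(p & q) there: y:T, z:F. ✗
z: no successors, so []<>(p & q) holds vacuously. ✓
Satisfying worlds: {t, u, x, z}.

4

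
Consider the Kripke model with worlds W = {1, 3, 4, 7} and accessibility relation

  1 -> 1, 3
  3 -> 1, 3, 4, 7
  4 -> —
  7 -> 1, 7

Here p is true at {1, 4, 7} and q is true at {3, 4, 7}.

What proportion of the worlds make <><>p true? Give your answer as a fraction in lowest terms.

3/4

1: successors {1, 3}; <>p there: 1:T, 3:T. ✓
3: successors {1, 3, 4, 7}; <>p there: 1:T, 3:T, 4:F, 7:T. ✓
4: no successors, so <><>p fails. ✗
7: successors {1, 7}; <>p there: 1:T, 7:T. ✓
That's 3 of 4 worlds, so 3/4.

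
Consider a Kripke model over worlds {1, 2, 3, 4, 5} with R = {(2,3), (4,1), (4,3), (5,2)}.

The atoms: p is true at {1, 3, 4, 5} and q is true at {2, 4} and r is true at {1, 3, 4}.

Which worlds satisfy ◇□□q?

1: no successors, so ◇□□q fails. ✗
2: successors {3}; □□q there: 3:T. ✓
3: no successors, so ◇□□q fails. ✗
4: successors {1, 3}; □□q there: 1:T, 3:T. ✓
5: successors {2}; □□q there: 2:T. ✓

{2, 4, 5}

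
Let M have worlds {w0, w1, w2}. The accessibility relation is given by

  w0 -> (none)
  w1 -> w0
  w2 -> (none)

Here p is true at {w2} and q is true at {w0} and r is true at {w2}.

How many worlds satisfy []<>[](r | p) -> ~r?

2

w0: []<>[](r | p) is T, ~r is T. ✓
w1: []<>[](r | p) is F, ~r is T. ✓
w2: []<>[](r | p) is T, ~r is F. ✗
Satisfying worlds: {w0, w1}.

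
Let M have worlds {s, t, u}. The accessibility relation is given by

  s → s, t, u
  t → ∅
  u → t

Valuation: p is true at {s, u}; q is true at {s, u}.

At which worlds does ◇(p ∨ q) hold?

s: successors {s, t, u}; p ∨ q there: s:T, t:F, u:T. ✓
t: no successors, so ◇(p ∨ q) fails. ✗
u: successors {t}; p ∨ q there: t:F. ✗

{s}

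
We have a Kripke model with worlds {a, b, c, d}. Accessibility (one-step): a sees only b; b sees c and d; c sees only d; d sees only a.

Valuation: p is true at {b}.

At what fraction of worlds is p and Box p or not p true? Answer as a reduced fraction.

a: p and Box p is F, not p is T. ✓
b: p and Box p is F, not p is F. ✗
c: p and Box p is F, not p is T. ✓
d: p and Box p is F, not p is T. ✓
That's 3 of 4 worlds, so 3/4.

3/4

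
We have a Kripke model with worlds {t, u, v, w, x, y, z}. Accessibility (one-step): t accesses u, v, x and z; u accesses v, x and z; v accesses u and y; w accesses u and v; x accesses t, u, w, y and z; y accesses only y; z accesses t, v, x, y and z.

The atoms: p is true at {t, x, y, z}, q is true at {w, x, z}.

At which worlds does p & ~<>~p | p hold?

t: p & ~<>~p is F, p is T. ✓
u: p & ~<>~p is F, p is F. ✗
v: p & ~<>~p is F, p is F. ✗
w: p & ~<>~p is F, p is F. ✗
x: p & ~<>~p is F, p is T. ✓
y: p & ~<>~p is T, p is T. ✓
z: p & ~<>~p is F, p is T. ✓

{t, x, y, z}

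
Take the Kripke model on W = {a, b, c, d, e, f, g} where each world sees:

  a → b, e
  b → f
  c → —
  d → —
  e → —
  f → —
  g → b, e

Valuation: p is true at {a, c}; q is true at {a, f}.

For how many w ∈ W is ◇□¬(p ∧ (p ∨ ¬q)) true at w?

3

a: successors {b, e}; □¬(p ∧ (p ∨ ¬q)) there: b:T, e:T. ✓
b: successors {f}; □¬(p ∧ (p ∨ ¬q)) there: f:T. ✓
c: no successors, so ◇□¬(p ∧ (p ∨ ¬q)) fails. ✗
d: no successors, so ◇□¬(p ∧ (p ∨ ¬q)) fails. ✗
e: no successors, so ◇□¬(p ∧ (p ∨ ¬q)) fails. ✗
f: no successors, so ◇□¬(p ∧ (p ∨ ¬q)) fails. ✗
g: successors {b, e}; □¬(p ∧ (p ∨ ¬q)) there: b:T, e:T. ✓
Satisfying worlds: {a, b, g}.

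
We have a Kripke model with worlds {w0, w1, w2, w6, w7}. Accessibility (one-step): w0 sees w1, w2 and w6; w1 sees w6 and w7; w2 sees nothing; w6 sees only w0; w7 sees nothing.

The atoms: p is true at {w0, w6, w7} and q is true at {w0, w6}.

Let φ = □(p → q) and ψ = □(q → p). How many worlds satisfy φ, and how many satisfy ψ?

For □(p → q):
w0: successors {w1, w2, w6}; p → q there: w1:T, w2:T, w6:T. ✓
w1: successors {w6, w7}; p → q there: w6:T, w7:F. ✗
w2: no successors, so □(p → q) holds vacuously. ✓
w6: successors {w0}; p → q there: w0:T. ✓
w7: no successors, so □(p → q) holds vacuously. ✓
— 4 worlds.
For □(q → p):
w0: successors {w1, w2, w6}; q → p there: w1:T, w2:T, w6:T. ✓
w1: successors {w6, w7}; q → p there: w6:T, w7:T. ✓
w2: no successors, so □(q → p) holds vacuously. ✓
w6: successors {w0}; q → p there: w0:T. ✓
w7: no successors, so □(q → p) holds vacuously. ✓
— 5 worlds.

4 and 5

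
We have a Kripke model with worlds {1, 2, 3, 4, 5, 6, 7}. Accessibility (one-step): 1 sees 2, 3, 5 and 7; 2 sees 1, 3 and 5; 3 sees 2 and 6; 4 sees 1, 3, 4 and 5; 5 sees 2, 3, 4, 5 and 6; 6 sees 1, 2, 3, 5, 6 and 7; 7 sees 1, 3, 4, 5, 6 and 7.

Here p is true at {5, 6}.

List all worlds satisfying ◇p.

1: successors {2, 3, 5, 7}; p there: 2:F, 3:F, 5:T, 7:F. ✓
2: successors {1, 3, 5}; p there: 1:F, 3:F, 5:T. ✓
3: successors {2, 6}; p there: 2:F, 6:T. ✓
4: successors {1, 3, 4, 5}; p there: 1:F, 3:F, 4:F, 5:T. ✓
5: successors {2, 3, 4, 5, 6}; p there: 2:F, 3:F, 4:F, 5:T, 6:T. ✓
6: successors {1, 2, 3, 5, 6, 7}; p there: 1:F, 2:F, 3:F, 5:T, 6:T, 7:F. ✓
7: successors {1, 3, 4, 5, 6, 7}; p there: 1:F, 3:F, 4:F, 5:T, 6:T, 7:F. ✓

{1, 2, 3, 4, 5, 6, 7}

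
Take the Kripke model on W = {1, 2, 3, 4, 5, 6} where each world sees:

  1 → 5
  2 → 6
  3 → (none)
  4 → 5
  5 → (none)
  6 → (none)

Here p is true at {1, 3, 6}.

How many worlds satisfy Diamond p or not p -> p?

3

1: Diamond p or not p is F, p is T. ✓
2: Diamond p or not p is T, p is F. ✗
3: Diamond p or not p is F, p is T. ✓
4: Diamond p or not p is T, p is F. ✗
5: Diamond p or not p is T, p is F. ✗
6: Diamond p or not p is F, p is T. ✓
Satisfying worlds: {1, 3, 6}.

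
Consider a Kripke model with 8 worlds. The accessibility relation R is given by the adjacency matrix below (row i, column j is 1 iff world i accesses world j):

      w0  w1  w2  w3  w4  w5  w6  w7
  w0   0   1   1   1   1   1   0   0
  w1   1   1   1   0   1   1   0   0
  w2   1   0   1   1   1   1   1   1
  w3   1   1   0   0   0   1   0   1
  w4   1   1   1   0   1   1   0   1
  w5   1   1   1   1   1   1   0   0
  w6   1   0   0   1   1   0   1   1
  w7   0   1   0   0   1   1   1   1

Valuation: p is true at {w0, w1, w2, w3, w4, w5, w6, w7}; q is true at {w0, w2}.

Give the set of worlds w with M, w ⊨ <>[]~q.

w0: successors {w1, w2, w3, w4, w5}; []~q there: w1:F, w2:F, w3:F, w4:F, w5:F. ✗
w1: successors {w0, w1, w2, w4, w5}; []~q there: w0:F, w1:F, w2:F, w4:F, w5:F. ✗
w2: successors {w0, w2, w3, w4, w5, w6, w7}; []~q there: w0:F, w2:F, w3:F, w4:F, w5:F, w6:F, w7:T. ✓
w3: successors {w0, w1, w5, w7}; []~q there: w0:F, w1:F, w5:F, w7:T. ✓
w4: successors {w0, w1, w2, w4, w5, w7}; []~q there: w0:F, w1:F, w2:F, w4:F, w5:F, w7:T. ✓
w5: successors {w0, w1, w2, w3, w4, w5}; []~q there: w0:F, w1:F, w2:F, w3:F, w4:F, w5:F. ✗
w6: successors {w0, w3, w4, w6, w7}; []~q there: w0:F, w3:F, w4:F, w6:F, w7:T. ✓
w7: successors {w1, w4, w5, w6, w7}; []~q there: w1:F, w4:F, w5:F, w6:F, w7:T. ✓

{w2, w3, w4, w6, w7}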